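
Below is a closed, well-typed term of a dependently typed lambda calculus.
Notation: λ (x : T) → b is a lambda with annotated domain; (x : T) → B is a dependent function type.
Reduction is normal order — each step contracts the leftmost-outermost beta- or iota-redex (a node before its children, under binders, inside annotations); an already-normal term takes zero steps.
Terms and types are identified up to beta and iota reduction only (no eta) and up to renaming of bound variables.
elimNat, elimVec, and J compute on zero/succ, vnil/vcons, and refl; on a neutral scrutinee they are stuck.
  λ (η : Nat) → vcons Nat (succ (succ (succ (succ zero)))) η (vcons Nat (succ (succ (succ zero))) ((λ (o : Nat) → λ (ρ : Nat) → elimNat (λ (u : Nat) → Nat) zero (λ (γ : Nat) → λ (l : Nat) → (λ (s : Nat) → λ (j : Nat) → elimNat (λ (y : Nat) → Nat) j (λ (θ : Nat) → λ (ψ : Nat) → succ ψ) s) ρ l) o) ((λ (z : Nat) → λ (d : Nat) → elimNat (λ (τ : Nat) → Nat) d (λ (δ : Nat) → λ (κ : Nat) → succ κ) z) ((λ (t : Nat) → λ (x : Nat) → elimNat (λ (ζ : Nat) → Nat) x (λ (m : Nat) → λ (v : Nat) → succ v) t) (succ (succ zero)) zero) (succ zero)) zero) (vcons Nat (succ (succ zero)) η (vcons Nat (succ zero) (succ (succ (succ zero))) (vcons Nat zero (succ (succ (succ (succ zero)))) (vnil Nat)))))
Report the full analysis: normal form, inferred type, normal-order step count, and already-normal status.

reduced normal form:
  λ (η : Nat) → vcons Nat (succ (succ (succ (succ zero)))) η (vcons Nat (succ (succ (succ zero))) zero (vcons Nat (succ (succ zero)) η (vcons Nat (succ zero) (succ (succ (succ zero))) (vcons Nat zero (succ (succ (succ (succ zero)))) (vnil Nat)))))
type:
  (η : Nat) → Vec Nat (succ (succ (succ (succ (succ zero)))))
reduction steps (normal order): 33
already normal: no
first contracted redex: a beta-redex


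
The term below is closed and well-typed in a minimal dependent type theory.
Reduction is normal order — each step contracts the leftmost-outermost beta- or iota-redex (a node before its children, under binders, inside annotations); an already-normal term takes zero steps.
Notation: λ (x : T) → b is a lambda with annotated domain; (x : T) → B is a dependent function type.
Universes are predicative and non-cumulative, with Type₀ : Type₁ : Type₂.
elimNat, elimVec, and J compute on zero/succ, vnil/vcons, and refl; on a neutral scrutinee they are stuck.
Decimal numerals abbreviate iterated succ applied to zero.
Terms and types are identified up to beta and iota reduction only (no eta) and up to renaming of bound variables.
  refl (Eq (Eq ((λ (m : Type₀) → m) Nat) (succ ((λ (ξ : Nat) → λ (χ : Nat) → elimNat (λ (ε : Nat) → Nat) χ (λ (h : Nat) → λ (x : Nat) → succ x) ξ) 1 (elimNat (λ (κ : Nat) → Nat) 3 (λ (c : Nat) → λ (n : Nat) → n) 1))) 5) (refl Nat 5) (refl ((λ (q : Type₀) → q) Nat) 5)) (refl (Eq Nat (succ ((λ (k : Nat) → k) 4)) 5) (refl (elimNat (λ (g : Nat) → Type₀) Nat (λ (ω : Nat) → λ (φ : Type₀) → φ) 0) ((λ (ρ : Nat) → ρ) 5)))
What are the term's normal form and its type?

normal form:
  refl (Eq (Eq Nat 5 5) (refl Nat 5) (refl Nat 5)) (refl (Eq Nat 5 5) (refl Nat 5))
type:
  Eq (Eq (Eq Nat 5 5) (refl Nat 5) (refl Nat 5)) (refl (Eq Nat 5 5) (refl Nat 5)) (refl (Eq Nat 5 5) (refl Nat 5))
observation: the first redex contracted is a beta-redex; the normal form is reached in 15 normal-order steps.


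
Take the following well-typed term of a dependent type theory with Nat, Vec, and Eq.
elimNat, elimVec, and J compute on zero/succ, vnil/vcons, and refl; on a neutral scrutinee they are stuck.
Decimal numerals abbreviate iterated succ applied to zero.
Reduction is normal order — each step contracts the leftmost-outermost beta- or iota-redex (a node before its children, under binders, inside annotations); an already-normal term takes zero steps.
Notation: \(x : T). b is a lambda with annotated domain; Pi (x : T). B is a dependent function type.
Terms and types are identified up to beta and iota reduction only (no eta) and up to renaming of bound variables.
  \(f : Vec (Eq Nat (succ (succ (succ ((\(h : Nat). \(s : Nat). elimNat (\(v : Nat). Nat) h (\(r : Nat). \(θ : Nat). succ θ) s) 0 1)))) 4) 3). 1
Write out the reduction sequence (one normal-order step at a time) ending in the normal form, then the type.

normal-order reduction:
  \(f : Vec (Eq Nat (succ (succ (succ ((\(h : Nat). \(s : Nat). elimNat (\(v : Nat). Nat) h (\(r : Nat). \(θ : Nat). succ θ) s) 0 1)))) 4) 3). 1
  ~> \(f : Vec (Eq Nat (succ (succ (succ ((\(h : Nat). elimNat (\(s : Nat). Nat) 0 (\(v : Nat). \(r : Nat). succ r) h) 1)))) 4) 3). 1
  ~> \(f : Vec (Eq Nat (succ (succ (succ (elimNat (\(h : Nat). Nat) 0 (\(s : Nat). \(v : Nat). succ v) 1)))) 4) 3). 1
  ~> \(f : Vec (Eq Nat (succ (succ (succ ((\(h : Nat). \(s : Nat). succ s) 0 (elimNat (\(v : Nat). Nat) 0 (\(r : Nat). \(θ : Nat). succ θ) 0))))) 4) 3). 1
  ~> \(f : Vec (Eq Nat (succ (succ (succ ((\(h : Nat). succ h) (elimNat (\(s : Nat). Nat) 0 (\(v : Nat). \(r : Nat). succ r) 0))))) 4) 3). 1
  ~> \(f : Vec (Eq Nat (succ (succ (succ (succ (elimNat (\(h : Nat). Nat) 0 (\(s : Nat). \(v : Nat). succ v) 0))))) 4) 3). 1
  ~> \(f : Vec (Eq Nat 4 4) 3). 1
the term's type:
  Pi (f : Vec (Eq Nat 4 4) 3). Nat


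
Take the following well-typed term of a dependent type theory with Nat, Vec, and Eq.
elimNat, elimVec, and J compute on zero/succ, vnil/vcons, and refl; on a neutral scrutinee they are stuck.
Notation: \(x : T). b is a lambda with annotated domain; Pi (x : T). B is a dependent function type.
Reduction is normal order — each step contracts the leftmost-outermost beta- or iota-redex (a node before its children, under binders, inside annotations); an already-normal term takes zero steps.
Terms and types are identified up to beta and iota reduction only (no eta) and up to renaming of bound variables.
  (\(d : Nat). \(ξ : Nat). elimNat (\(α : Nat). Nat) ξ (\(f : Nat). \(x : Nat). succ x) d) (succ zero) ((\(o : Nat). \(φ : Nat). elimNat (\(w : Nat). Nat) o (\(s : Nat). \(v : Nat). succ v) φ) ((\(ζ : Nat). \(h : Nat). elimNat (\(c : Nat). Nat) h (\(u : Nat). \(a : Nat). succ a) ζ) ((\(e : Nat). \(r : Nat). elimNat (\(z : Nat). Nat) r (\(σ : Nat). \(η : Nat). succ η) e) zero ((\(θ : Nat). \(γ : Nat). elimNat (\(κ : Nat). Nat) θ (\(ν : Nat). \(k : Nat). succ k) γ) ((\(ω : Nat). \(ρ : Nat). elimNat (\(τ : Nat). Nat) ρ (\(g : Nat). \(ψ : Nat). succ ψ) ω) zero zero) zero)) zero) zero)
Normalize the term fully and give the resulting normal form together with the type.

resulting normal form:
  succ zero
inferred type:
  Nat
observation: the first redex contracted is a beta-redex; the normal form is reached in 21 normal-order steps.


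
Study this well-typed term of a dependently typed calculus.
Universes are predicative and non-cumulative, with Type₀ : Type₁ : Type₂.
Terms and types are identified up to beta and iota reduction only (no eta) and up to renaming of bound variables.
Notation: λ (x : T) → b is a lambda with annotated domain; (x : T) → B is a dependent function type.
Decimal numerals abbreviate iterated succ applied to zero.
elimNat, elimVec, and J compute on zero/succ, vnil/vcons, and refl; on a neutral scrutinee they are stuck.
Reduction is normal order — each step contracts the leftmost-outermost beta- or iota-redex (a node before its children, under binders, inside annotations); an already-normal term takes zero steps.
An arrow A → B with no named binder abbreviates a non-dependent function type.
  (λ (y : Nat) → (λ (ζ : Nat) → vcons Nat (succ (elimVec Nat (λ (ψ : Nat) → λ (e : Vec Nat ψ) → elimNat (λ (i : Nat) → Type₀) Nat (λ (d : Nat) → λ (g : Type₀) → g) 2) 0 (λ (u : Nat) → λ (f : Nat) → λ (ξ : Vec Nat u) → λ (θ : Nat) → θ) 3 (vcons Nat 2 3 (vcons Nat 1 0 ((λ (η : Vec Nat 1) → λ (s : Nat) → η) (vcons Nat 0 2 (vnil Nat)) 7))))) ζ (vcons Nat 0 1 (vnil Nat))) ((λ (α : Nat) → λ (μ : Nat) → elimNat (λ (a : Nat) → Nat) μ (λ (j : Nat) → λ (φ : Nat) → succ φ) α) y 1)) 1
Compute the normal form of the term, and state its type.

resulting normal form:
  vcons Nat 1 2 (vcons Nat 0 1 (vnil Nat))
type:
  Vec Nat 2


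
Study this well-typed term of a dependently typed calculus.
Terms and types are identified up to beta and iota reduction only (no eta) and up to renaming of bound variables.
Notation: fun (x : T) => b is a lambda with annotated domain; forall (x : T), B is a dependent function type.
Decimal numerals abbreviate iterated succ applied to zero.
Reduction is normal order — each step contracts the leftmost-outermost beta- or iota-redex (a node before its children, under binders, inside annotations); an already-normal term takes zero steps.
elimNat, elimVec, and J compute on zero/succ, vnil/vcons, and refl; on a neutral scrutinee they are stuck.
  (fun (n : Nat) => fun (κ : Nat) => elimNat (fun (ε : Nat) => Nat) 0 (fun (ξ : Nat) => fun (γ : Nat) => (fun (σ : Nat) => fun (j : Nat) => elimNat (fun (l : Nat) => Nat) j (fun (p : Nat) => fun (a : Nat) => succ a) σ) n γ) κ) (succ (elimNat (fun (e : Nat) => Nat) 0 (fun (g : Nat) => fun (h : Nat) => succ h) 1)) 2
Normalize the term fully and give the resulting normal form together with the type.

reduced normal form:
  4
type:
  Nat
observation: the first redex contracted is a beta-redex; the normal form is reached in 35 normal-order steps.


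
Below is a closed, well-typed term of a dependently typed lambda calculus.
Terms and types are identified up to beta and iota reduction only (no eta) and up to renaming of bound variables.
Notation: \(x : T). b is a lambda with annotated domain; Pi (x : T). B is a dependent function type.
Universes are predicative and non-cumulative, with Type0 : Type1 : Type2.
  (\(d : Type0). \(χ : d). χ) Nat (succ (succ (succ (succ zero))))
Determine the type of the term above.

inferred type:
  Nat


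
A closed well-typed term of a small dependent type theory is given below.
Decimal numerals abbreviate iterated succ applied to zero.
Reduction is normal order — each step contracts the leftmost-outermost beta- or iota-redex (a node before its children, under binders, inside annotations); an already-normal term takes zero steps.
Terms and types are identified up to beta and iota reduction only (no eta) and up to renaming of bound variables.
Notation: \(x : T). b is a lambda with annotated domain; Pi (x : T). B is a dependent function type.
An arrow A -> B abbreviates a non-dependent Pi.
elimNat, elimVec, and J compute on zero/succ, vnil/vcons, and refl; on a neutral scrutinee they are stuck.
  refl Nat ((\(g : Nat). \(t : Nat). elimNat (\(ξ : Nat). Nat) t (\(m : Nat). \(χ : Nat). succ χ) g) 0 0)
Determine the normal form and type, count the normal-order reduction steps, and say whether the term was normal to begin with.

reduced normal form:
  refl Nat 0
type:
  Eq Nat 0 0
reduction steps (normal order): 3
started in normal form: no
first redex: a beta-redex


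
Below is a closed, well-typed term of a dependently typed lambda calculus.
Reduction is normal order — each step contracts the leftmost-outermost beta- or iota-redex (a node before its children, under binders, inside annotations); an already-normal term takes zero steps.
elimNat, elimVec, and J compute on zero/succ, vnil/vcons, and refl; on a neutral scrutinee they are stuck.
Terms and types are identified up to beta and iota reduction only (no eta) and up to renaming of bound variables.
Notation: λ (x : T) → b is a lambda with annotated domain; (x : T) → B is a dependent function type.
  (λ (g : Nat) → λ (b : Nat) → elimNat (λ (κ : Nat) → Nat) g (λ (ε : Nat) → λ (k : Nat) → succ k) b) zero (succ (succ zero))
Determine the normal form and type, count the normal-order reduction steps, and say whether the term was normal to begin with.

reduced normal form:
  succ (succ zero)
the term's type:
  Nat
reduction steps (normal order): 9
already normal: no
first redex: a beta-redex


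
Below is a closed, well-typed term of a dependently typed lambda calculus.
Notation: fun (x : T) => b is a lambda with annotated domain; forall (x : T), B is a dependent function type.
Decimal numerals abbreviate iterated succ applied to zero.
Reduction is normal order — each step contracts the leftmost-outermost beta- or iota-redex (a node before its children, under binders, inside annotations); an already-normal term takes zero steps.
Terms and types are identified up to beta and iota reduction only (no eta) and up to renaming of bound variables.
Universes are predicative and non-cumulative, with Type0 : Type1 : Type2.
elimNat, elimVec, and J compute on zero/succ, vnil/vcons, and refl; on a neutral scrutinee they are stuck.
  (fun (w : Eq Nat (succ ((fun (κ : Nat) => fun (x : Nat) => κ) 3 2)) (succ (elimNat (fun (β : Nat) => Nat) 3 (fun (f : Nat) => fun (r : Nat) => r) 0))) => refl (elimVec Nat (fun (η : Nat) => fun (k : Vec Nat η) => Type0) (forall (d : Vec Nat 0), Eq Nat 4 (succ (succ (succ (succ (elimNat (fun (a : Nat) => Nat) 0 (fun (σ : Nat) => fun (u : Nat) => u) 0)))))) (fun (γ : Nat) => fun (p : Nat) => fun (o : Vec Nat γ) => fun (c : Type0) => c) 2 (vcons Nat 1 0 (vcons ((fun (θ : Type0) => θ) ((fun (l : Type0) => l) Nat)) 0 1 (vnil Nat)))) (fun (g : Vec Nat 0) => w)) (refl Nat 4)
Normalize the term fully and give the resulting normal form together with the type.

resulting normal form:
  refl (forall (w : Vec Nat 0), Eq Nat 4 4) (fun (κ : Vec Nat 0) => refl Nat 4)
type:
  Eq (forall (w : Vec Nat 0), Eq Nat 4 4) (fun (κ : Vec Nat 0) => refl Nat 4) (fun (x : Vec Nat 0) => refl Nat 4)


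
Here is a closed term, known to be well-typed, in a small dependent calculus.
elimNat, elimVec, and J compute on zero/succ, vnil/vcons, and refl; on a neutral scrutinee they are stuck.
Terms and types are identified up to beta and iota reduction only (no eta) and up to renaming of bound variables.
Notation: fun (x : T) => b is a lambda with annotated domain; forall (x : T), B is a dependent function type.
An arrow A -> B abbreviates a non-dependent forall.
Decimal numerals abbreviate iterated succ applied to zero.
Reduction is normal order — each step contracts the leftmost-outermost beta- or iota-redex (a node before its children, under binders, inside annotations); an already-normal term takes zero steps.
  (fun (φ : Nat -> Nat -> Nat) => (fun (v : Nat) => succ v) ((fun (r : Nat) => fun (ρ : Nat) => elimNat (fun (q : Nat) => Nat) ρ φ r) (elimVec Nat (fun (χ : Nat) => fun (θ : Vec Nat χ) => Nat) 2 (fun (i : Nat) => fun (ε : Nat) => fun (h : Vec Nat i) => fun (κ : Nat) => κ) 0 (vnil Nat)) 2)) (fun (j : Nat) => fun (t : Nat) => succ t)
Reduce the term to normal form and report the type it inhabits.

resulting normal form:
  5
the term's type:
  Nat
observation: reduction starts at a beta-redex, and 12 normal-order steps reach the normal form.


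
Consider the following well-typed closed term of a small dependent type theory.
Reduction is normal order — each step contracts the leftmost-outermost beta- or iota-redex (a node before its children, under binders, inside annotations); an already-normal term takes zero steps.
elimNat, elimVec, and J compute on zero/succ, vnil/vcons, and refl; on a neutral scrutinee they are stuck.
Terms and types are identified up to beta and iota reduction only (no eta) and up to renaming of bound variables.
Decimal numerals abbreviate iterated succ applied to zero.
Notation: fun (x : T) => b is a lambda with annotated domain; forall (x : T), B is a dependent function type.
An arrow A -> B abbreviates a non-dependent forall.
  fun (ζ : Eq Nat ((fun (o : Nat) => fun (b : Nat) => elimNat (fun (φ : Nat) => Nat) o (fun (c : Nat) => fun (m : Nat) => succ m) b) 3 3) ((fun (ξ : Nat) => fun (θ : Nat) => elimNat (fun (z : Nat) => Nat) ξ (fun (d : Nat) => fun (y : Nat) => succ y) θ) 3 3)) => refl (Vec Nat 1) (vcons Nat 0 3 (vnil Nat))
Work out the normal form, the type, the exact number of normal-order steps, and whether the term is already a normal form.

normal form:
  fun (ζ : Eq Nat 6 6) => refl (Vec Nat 1) (vcons Nat 0 3 (vnil Nat))
the term's type:
  Eq Nat 6 6 -> Eq (Vec Nat 1) (vcons Nat 0 3 (vnil Nat)) (vcons Nat 0 3 (vnil Nat))
steps to reach normal form (normal order): 24
term was already normal: no
first redex: a beta-redex


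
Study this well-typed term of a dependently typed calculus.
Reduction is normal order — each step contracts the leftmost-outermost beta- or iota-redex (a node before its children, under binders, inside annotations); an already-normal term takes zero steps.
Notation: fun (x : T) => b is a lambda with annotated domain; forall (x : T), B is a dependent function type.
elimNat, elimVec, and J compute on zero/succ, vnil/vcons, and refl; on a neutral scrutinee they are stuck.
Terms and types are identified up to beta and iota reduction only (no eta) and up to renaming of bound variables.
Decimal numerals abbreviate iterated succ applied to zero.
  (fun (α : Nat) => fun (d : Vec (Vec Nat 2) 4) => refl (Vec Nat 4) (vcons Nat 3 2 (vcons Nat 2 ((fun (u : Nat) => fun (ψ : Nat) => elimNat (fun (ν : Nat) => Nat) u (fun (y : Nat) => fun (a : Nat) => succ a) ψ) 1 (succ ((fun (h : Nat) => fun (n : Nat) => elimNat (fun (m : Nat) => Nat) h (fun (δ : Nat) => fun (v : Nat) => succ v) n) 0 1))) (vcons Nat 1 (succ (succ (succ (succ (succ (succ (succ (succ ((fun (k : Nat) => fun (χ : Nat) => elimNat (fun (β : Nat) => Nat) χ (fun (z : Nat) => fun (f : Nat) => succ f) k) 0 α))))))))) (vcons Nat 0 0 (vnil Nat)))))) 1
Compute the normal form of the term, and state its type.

resulting normal form:
  fun (α : Vec (Vec Nat 2) 4) => refl (Vec Nat 4) (vcons Nat 3 2 (vcons Nat 2 3 (vcons Nat 1 9 (vcons Nat 0 0 (vnil Nat)))))
the term's type:
  forall (α : Vec (Vec Nat 2) 4), Eq (Vec Nat 4) (vcons Nat 3 2 (vcons Nat 2 3 (vcons Nat 1 9 (vcons Nat 0 0 (vnil Nat))))) (vcons Nat 3 2 (vcons Nat 2 3 (vcons Nat 1 9 (vcons Nat 0 0 (vnil Nat)))))
observation: contracting a beta-redex first, the term normalizes in 19 steps.


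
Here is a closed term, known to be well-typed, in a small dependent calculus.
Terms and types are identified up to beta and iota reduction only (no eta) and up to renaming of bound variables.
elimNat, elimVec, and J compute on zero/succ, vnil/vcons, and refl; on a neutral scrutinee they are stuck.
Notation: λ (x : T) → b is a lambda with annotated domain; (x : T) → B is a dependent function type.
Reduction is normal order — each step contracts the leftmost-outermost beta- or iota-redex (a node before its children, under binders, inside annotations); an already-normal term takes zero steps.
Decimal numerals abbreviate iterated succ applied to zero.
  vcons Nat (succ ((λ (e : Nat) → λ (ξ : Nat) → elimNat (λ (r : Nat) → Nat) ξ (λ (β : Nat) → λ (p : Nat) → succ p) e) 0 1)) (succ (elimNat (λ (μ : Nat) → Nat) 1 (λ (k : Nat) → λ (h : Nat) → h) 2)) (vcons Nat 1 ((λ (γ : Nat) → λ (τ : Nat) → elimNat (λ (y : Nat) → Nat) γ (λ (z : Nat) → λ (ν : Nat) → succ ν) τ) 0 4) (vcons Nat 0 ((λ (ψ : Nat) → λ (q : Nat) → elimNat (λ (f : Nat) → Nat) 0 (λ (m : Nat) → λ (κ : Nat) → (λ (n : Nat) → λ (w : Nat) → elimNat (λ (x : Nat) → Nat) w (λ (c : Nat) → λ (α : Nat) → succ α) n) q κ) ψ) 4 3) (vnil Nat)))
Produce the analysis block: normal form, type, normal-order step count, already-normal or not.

normal form:
  vcons Nat 2 2 (vcons Nat 1 4 (vcons Nat 0 12 (vnil Nat)))
inferred type:
  Vec Nat 3
normal-order step count: 88
already normal: no
first contracted redex: a beta-redex


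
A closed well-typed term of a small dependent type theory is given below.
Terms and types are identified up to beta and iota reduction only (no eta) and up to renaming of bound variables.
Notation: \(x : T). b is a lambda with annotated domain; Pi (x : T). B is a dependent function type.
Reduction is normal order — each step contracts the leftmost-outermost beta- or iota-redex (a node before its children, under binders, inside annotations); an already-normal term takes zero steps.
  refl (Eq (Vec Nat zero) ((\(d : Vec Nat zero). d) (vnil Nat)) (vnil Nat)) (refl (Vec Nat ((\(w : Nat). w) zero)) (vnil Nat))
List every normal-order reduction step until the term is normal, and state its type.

normal-order reduction sequence:
  refl (Eq (Vec Nat zero) ((\(d : Vec Nat zero). d) (vnil Nat)) (vnil Nat)) (refl (Vec Nat ((\(w : Nat). w) zero)) (vnil Nat))
  ~> refl (Eq (Vec Nat zero) (vnil Nat) (vnil Nat)) (refl (Vec Nat ((\(d : Nat). d) zero)) (vnil Nat))
  ~> refl (Eq (Vec Nat zero) (vnil Nat) (vnil Nat)) (refl (Vec Nat zero) (vnil Nat))
type:
  Eq (Eq (Vec Nat zero) (vnil Nat) (vnil Nat)) (refl (Vec Nat zero) (vnil Nat)) (refl (Vec Nat zero) (vnil Nat))


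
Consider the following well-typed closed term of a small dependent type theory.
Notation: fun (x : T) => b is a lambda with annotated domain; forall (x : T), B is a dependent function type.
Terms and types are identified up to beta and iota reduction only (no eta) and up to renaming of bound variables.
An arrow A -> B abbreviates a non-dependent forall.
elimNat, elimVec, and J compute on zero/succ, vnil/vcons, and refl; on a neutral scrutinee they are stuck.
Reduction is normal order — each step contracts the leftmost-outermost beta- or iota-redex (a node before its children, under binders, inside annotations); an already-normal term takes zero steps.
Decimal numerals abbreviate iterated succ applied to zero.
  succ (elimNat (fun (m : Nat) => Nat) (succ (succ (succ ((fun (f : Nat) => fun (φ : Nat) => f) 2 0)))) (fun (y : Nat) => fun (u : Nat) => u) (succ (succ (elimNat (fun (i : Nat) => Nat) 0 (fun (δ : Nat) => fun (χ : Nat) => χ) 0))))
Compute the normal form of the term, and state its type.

normal form:
  6
the term's type:
  Nat


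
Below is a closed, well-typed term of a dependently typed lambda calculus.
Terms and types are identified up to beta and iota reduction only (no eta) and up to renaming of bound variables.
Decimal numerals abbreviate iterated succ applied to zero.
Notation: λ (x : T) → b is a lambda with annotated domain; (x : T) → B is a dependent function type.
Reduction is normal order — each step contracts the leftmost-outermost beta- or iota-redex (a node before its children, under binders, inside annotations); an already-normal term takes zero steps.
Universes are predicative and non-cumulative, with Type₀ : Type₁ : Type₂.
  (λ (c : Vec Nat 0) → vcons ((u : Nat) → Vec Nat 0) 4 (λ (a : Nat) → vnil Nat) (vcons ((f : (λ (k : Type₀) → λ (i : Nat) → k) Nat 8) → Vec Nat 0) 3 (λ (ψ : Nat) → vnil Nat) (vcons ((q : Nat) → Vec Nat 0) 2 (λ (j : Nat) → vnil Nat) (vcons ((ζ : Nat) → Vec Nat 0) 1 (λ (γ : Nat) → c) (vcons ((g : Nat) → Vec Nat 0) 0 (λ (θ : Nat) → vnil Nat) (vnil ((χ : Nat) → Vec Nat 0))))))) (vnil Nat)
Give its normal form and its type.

reduced normal form:
  vcons ((c : Nat) → Vec Nat 0) 4 (λ (u : Nat) → vnil Nat) (vcons ((a : Nat) → Vec Nat 0) 3 (λ (f : Nat) → vnil Nat) (vcons ((k : Nat) → Vec Nat 0) 2 (λ (i : Nat) → vnil Nat) (vcons ((ψ : Nat) → Vec Nat 0) 1 (λ (q : Nat) → vnil Nat) (vcons ((j : Nat) → Vec Nat 0) 0 (λ (ζ : Nat) → vnil Nat) (vnil ((γ : Nat) → Vec Nat 0))))))
type:
  Vec ((c : Nat) → Vec Nat 0) 5
observation: 3 normal-order steps separate the term from its normal form.


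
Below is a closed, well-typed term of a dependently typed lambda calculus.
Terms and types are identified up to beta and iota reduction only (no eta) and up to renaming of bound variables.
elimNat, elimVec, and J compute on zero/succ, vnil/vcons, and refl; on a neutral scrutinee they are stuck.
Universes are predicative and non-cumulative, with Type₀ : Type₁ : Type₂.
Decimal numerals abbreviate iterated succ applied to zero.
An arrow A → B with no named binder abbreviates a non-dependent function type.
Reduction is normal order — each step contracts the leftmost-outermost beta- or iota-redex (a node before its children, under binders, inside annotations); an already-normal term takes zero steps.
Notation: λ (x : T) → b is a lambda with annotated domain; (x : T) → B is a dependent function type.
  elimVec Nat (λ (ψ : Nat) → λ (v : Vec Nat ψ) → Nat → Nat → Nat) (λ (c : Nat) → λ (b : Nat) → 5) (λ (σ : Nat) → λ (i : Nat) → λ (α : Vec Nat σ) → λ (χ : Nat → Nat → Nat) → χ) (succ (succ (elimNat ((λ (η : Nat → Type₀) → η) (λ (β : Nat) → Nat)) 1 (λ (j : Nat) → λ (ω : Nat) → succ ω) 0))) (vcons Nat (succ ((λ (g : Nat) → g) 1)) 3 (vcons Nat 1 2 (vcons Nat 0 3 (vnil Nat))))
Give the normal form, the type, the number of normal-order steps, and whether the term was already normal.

reduced normal form:
  λ (ψ : Nat) → λ (v : Nat) → 5
type:
  Nat → Nat → Nat
reduction steps (normal order): 16
term was already normal: no
first contracted redex: an elimVec iota-redex


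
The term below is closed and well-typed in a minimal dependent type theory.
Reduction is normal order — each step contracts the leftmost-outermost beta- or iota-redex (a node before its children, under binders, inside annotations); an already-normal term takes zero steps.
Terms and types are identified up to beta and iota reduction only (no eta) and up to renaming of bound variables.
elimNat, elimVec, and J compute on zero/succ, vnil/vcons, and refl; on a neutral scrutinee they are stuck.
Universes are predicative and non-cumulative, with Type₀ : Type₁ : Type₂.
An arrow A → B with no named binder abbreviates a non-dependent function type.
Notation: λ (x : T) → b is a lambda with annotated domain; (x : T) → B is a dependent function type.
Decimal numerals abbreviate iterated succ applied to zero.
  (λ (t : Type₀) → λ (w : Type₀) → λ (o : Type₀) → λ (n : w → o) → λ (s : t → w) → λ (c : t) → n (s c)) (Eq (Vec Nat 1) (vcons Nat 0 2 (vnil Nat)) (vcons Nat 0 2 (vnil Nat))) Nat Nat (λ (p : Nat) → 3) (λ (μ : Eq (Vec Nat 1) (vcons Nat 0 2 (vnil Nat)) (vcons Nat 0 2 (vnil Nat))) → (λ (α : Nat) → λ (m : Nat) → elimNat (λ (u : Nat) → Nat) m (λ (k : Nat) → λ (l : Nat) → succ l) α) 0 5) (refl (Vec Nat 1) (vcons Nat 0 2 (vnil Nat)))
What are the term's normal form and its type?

resulting normal form:
  3
the term's type:
  Nat


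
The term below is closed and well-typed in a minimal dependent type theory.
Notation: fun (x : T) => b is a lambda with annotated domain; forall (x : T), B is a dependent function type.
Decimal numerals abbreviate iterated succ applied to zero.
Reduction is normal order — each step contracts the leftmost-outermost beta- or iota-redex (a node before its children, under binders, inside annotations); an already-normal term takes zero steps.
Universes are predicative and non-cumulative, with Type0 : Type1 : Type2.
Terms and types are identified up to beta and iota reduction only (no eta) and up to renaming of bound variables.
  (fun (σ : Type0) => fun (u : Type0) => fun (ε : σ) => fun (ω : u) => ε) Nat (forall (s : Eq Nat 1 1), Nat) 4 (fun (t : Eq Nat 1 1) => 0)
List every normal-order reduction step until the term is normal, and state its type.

normal-order reduction:
  (fun (σ : Type0) => fun (u : Type0) => fun (ε : σ) => fun (ω : u) => ε) Nat (forall (s : Eq Nat 1 1), Nat) 4 (fun (t : Eq Nat 1 1) => 0)
  ~> (fun (σ : Type0) => fun (u : Nat) => fun (ε : σ) => u) (forall (ω : Eq Nat 1 1), Nat) 4 (fun (s : Eq Nat 1 1) => 0)
  ~> (fun (σ : Nat) => fun (u : forall (ε : Eq Nat 1 1), Nat) => σ) 4 (fun (ω : Eq Nat 1 1) => 0)
  ~> (fun (σ : forall (u : Eq Nat 1 1), Nat) => 4) (fun (ε : Eq Nat 1 1) => 0)
  ~> 4
type:
  Nat


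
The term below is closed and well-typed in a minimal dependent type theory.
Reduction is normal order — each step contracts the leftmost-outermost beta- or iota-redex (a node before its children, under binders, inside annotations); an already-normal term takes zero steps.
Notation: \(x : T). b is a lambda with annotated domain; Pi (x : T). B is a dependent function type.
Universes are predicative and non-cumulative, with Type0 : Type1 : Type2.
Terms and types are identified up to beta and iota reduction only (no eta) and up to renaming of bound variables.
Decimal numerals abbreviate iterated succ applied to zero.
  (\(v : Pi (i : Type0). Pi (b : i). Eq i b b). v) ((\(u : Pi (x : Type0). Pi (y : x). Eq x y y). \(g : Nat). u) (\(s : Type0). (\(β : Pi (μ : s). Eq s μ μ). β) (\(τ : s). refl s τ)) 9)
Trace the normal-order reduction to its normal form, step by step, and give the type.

reduction (normal order):
  (\(v : Pi (i : Type0). Pi (b : i). Eq i b b). v) ((\(u : Pi (x : Type0). Pi (y : x). Eq x y y). \(g : Nat). u) (\(s : Type0). (\(β : Pi (μ : s). Eq s μ μ). β) (\(τ : s). refl s τ)) 9)
  ~> (\(v : Pi (i : Type0). Pi (b : i). Eq i b b). \(u : Nat). v) (\(x : Type0). (\(y : Pi (g : x). Eq x g g). y) (\(s : x). refl x s)) 9
  ~> (\(v : Nat). \(i : Type0). (\(b : Pi (u : i). Eq i u u). b) (\(x : i). refl i x)) 9
  ~> \(v : Type0). (\(i : Pi (b : v). Eq v b b). i) (\(u : v). refl v u)
  ~> \(v : Type0). \(i : v). refl v i
inferred type:
  Pi (v : Type0). Pi (i : v). Eq v i i


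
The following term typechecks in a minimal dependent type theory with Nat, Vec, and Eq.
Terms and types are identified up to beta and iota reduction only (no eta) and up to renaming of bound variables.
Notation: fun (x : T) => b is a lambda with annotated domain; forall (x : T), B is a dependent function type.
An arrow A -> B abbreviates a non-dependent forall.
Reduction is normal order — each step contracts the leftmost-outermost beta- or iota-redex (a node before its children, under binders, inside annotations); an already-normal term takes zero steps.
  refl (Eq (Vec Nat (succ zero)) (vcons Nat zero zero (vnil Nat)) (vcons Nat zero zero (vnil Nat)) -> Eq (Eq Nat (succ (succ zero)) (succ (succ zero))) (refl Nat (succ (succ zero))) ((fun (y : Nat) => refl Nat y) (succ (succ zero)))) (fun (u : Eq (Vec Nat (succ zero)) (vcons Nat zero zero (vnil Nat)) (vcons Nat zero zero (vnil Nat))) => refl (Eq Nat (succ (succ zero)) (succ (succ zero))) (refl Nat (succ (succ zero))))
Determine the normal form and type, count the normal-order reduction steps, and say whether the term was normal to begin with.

normal form:
  refl (Eq (Vec Nat (succ zero)) (vcons Nat zero zero (vnil Nat)) (vcons Nat zero zero (vnil Nat)) -> Eq (Eq Nat (succ (succ zero)) (succ (succ zero))) (refl Nat (succ (succ zero))) (refl Nat (succ (succ zero)))) (fun (y : Eq (Vec Nat (succ zero)) (vcons Nat zero zero (vnil Nat)) (vcons Nat zero zero (vnil Nat))) => refl (Eq Nat (succ (succ zero)) (succ (succ zero))) (refl Nat (succ (succ zero))))
inferred type:
  Eq (Eq (Vec Nat (succ zero)) (vcons Nat zero zero (vnil Nat)) (vcons Nat zero zero (vnil Nat)) -> Eq (Eq Nat (succ (succ zero)) (succ (succ zero))) (refl Nat (succ (succ zero))) (refl Nat (succ (succ zero)))) (fun (y : Eq (Vec Nat (succ zero)) (vcons Nat zero zero (vnil Nat)) (vcons Nat zero zero (vnil Nat))) => refl (Eq Nat (succ (succ zero)) (succ (succ zero))) (refl Nat (succ (succ zero)))) (fun (u : Eq (Vec Nat (succ zero)) (vcons Nat zero zero (vnil Nat)) (vcons Nat zero zero (vnil Nat))) => refl (Eq Nat (succ (succ zero)) (succ (succ zero))) (refl Nat (succ (succ zero))))
normal-order step count: 1
already normal: no
first redex: a beta-redex


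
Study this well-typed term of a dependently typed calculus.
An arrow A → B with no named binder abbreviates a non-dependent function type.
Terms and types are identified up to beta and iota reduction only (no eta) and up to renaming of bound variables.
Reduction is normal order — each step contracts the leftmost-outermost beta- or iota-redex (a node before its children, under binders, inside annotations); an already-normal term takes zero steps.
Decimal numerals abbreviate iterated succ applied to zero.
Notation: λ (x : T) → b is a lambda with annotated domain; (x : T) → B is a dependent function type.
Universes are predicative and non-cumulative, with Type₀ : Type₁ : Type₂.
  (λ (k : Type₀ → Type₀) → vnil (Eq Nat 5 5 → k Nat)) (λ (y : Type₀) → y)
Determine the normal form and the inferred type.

resulting normal form:
  vnil (Eq Nat 5 5 → Nat)
type:
  Vec (Eq Nat 5 5 → Nat) 0
observation: the leftmost-outermost redex is a beta-redex, and normalization takes 2 steps.


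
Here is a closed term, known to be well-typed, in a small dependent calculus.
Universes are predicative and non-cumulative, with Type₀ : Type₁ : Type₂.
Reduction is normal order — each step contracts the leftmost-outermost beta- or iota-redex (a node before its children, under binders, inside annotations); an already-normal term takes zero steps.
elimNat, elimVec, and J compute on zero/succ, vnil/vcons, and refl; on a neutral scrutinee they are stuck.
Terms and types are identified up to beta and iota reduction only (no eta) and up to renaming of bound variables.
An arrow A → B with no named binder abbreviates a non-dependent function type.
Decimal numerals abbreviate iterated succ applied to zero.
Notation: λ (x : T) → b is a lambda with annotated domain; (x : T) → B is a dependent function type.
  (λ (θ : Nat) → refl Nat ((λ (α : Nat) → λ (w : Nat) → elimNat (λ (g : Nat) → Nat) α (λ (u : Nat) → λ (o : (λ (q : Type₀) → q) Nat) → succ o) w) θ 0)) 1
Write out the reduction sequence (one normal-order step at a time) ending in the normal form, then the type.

reduction (normal order):
  (λ (θ : Nat) → refl Nat ((λ (α : Nat) → λ (w : Nat) → elimNat (λ (g : Nat) → Nat) α (λ (u : Nat) → λ (o : (λ (q : Type₀) → q) Nat) → succ o) w) θ 0)) 1
  ~> refl Nat ((λ (θ : Nat) → λ (α : Nat) → elimNat (λ (w : Nat) → Nat) θ (λ (g : Nat) → λ (u : (λ (o : Type₀) → o) Nat) → succ u) α) 1 0)
  ~> refl Nat ((λ (θ : Nat) → elimNat (λ (α : Nat) → Nat) 1 (λ (w : Nat) → λ (g : (λ (u : Type₀) → u) Nat) → succ g) θ) 0)
  ~> refl Nat (elimNat (λ (θ : Nat) → Nat) 1 (λ (α : Nat) → λ (w : (λ (g : Type₀) → g) Nat) → succ w) 0)
  ~> refl Nat 1
inferred type:
  Eq Nat 1 1


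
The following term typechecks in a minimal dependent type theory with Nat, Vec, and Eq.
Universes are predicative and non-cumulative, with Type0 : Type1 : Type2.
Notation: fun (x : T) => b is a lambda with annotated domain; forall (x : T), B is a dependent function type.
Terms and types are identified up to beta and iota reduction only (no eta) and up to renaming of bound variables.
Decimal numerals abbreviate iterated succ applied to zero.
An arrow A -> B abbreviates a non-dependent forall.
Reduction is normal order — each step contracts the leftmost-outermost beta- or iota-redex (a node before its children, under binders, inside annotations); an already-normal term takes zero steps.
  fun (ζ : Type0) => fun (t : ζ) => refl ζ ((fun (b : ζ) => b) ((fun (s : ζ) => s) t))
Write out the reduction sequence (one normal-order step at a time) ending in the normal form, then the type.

normal-order reduction:
  fun (ζ : Type0) => fun (t : ζ) => refl ζ ((fun (b : ζ) => b) ((fun (s : ζ) => s) t))
  ~> fun (ζ : Type0) => fun (t : ζ) => refl ζ ((fun (b : ζ) => b) t)
  ~> fun (ζ : Type0) => fun (t : ζ) => refl ζ t
type:
  forall (ζ : Type0), forall (t : ζ), Eq ζ t t


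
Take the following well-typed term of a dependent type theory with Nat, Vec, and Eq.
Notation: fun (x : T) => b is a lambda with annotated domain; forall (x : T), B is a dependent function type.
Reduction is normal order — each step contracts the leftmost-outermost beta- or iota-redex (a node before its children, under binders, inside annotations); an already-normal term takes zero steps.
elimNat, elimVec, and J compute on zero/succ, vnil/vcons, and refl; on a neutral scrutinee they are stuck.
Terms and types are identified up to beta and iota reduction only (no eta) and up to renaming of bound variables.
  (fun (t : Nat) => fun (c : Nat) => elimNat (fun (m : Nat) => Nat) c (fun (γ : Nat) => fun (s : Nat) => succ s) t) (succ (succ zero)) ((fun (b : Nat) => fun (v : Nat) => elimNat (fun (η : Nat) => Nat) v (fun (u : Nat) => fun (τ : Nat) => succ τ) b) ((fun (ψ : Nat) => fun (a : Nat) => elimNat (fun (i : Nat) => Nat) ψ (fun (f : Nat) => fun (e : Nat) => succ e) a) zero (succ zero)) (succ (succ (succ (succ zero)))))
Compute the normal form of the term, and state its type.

resulting normal form:
  succ (succ (succ (succ (succ (succ (succ zero))))))
type:
  Nat
observation: the first redex contracted is a beta-redex; the normal form is reached in 21 normal-order steps.


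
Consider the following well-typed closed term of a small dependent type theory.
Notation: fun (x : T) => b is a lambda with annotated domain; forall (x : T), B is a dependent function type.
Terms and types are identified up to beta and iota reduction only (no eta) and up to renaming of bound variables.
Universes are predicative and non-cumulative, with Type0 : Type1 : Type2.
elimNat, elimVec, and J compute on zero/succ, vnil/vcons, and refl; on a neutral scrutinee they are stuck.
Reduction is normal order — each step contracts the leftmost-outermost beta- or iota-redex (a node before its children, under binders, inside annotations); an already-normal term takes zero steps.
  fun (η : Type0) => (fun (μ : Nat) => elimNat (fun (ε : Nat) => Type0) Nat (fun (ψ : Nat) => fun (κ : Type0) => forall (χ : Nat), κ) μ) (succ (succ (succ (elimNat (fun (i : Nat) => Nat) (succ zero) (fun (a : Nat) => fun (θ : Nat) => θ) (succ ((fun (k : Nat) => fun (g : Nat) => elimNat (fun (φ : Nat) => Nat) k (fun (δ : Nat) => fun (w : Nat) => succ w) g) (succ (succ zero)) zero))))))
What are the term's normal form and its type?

reduced normal form:
  fun (η : Type0) => forall (μ : Nat), forall (ε : Nat), forall (ψ : Nat), forall (κ : Nat), Nat
inferred type:
  forall (η : Type0), Type0


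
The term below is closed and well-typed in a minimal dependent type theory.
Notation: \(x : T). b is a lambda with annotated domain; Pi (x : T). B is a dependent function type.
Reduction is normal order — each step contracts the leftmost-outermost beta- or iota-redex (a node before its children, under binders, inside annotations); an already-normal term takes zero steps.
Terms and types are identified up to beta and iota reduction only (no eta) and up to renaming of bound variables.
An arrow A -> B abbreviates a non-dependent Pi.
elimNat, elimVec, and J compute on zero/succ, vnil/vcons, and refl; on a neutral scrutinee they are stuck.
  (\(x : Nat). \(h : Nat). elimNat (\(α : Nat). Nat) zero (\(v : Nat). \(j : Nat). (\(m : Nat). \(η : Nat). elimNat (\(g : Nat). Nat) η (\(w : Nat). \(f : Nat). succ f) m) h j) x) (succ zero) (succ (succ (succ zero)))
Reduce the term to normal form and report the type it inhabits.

resulting normal form:
  succ (succ (succ zero))
the term's type:
  Nat
observation: reduction starts at a beta-redex, and 18 normal-order steps reach the normal form.


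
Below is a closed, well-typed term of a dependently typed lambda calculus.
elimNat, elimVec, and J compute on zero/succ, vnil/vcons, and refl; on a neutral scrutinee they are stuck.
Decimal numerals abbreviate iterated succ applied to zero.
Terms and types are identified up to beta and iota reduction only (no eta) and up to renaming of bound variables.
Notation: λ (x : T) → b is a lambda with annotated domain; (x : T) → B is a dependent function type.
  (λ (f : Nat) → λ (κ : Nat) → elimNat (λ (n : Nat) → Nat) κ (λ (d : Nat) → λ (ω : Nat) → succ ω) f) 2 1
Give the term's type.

inferred type:
  Nat


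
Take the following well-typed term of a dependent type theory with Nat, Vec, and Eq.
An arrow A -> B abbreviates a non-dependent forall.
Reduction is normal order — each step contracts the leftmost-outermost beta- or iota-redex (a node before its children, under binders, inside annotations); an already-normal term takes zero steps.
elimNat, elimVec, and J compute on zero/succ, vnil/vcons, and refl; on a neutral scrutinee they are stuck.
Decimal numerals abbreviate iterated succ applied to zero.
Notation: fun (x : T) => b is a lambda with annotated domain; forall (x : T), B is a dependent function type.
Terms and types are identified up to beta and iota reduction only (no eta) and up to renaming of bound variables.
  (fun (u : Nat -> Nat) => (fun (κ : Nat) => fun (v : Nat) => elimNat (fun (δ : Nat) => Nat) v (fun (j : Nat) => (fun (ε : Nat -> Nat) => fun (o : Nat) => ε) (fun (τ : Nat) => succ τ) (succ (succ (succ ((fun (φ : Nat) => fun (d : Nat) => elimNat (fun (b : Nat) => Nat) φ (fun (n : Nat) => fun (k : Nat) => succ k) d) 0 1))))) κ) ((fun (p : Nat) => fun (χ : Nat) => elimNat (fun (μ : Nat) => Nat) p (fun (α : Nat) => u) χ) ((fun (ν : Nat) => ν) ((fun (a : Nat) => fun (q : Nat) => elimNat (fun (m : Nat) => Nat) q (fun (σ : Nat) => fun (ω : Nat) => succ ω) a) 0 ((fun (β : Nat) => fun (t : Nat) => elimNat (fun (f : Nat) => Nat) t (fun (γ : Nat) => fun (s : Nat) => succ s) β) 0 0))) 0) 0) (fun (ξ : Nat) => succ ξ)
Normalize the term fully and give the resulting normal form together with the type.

resulting normal form:
  0
inferred type:
  Nat
observation: 16 normal-order steps normalize the term, beginning with a beta-redex.
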